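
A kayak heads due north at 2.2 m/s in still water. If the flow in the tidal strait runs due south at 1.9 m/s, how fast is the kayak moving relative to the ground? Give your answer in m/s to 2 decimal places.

Taking east as x and north as y: velocity relative to the water = (0.000, 2.200) m/s; the water relative to ground = (0.000, -1.900) m/s.
Velocity relative to ground = (0.000, 2.200) + (0.000, -1.900) = (0.000, 0.300) m/s.
Speed = |(0.000, 0.300)| = 0.300 m/s.

0.30 m/s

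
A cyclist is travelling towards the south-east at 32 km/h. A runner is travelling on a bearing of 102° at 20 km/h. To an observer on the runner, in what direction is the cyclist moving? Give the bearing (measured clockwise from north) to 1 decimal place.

Taking east as x and north as y: cyclist velocity = (22.627, -22.627) km/h; runner velocity = (19.563, -4.158) km/h.
Velocity of cyclist relative to runner = (22.627, -22.627) − (19.563, -4.158) = (3.064, -18.469) km/h.
Bearing = atan2(3.06, -18.47) = 170.58° clockwise from north.

170.6°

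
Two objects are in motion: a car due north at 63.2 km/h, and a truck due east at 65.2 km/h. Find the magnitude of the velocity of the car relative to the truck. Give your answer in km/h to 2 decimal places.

90.80 km/h

Taking east as x and north as y: car velocity = (0.000, 63.200) km/h; truck velocity = (65.200, 0.000) km/h.
Velocity of car relative to truck = (0.000, 63.200) − (65.200, 0.000) = (-65.200, 63.200) km/h.
Magnitude = |(-65.200, 63.200)| = 90.804 km/h.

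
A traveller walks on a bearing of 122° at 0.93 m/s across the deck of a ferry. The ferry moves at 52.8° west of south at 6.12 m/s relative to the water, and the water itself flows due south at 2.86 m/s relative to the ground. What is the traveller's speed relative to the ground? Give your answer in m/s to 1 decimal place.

In east/north components (m/s): traveller relative to ferry = (0.789, -0.493); ferry relative to water = (-4.875, -3.700); water relative to ground = (0.000, -2.860).
Sum = (-4.086, -7.053) m/s.
Speed = |(-4.086, -7.053)| = 8.151 m/s.

8.2 m/s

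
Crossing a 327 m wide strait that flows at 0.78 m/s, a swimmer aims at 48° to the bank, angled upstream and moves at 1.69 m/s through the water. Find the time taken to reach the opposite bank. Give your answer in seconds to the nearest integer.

260 s

The component of the swimmer's velocity perpendicular to the bank is 1.69 × sin 48° = 1.256 m/s.
The flow acts along the bank and has no component across it.
Time = 327 / 1.256 = 260.368 s.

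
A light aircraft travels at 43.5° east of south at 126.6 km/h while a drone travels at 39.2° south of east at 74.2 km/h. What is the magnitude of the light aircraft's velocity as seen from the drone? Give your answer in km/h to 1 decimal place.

53.8 km/h

Taking east as x and north as y: light aircraft velocity = (87.146, -91.832) km/h; drone velocity = (57.501, -46.897) km/h.
Velocity of light aircraft relative to drone = (87.146, -91.832) − (57.501, -46.897) = (29.645, -44.936) km/h.
Magnitude = |(29.645, -44.936)| = 53.833 km/h.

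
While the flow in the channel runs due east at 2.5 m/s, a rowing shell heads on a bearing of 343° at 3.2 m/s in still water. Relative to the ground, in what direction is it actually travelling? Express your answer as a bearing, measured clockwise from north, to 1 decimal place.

Taking east as x and north as y: velocity relative to the water = (-0.936, 3.060) m/s; the water relative to ground = (2.500, 0.000) m/s.
Velocity relative to ground = (-0.936, 3.060) + (2.500, 0.000) = (1.564, 3.060) m/s.
Bearing = atan2(1.56, 3.06) = 27.08° clockwise from north.

027.1°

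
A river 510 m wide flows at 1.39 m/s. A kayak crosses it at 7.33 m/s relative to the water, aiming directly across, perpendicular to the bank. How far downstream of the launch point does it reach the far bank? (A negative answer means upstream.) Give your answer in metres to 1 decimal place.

96.7 m

Perpendicular speed = 7.330 m/s; crossing time = 510 / 7.330 = 69.577 s.
Net downstream speed = 1.390 m/s.
Drift = 1.390 × 69.577 = 96.712 m (downstream).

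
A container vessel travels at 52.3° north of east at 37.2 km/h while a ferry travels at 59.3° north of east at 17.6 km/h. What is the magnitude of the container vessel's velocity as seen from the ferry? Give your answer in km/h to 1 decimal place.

19.8 km/h

Taking east as x and north as y: container vessel velocity = (22.749, 29.434) km/h; ferry velocity = (8.986, 15.133) km/h.
Velocity of container vessel relative to ferry = (22.749, 29.434) − (8.986, 15.133) = (13.763, 14.300) km/h.
Magnitude = |(13.763, 14.300)| = 19.847 km/h.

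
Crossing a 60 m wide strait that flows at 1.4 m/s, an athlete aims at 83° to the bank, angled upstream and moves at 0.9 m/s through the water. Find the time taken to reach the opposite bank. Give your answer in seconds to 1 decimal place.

The component of the athlete's velocity perpendicular to the bank is 0.9 × sin 83° = 0.893 m/s.
The flow acts along the bank and has no component across it.
Time = 60 / 0.893 = 67.167 s.

67.2 s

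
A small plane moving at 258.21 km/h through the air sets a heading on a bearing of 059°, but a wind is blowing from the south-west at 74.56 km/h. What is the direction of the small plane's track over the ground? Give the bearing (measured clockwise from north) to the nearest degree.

056°

Taking east as x and north as y: velocity relative to the air = (221.329, 132.988) km/h; the air relative to ground = (52.722, 52.722) km/h.
Velocity relative to ground = (221.329, 132.988) + (52.722, 52.722) = (274.051, 185.710) km/h.
Bearing = atan2(274.05, 185.71) = 55.88° clockwise from north.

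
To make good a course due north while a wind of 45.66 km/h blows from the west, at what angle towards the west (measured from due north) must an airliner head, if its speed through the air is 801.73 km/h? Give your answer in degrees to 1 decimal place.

3.3°

The wind pushes perpendicular to the desired track; the heading must have a component into the wind equal to 45.66 km/h: 801.73 sin θ = 45.66.
sin θ = 0.0570, so θ = 3.265°.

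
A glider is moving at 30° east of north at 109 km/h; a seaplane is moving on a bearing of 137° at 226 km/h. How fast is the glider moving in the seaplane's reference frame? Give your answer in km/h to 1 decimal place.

278.1 km/h

Taking east as x and north as y: glider velocity = (54.500, 94.397) km/h; seaplane velocity = (154.132, -165.286) km/h.
Velocity of glider relative to seaplane = (54.500, 94.397) − (154.132, -165.286) = (-99.632, 259.683) km/h.
Magnitude = |(-99.632, 259.683)| = 278.139 km/h.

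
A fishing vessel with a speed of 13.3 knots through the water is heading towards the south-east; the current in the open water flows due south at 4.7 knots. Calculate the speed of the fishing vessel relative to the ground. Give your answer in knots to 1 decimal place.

17.0 knots

Taking east as x and north as y: velocity relative to the water = (9.405, -9.405) knots; the water relative to ground = (0.000, -4.700) knots.
Velocity relative to ground = (9.405, -9.405) + (0.000, -4.700) = (9.405, -14.105) knots.
Speed = |(9.405, -14.105)| = 16.952 knots.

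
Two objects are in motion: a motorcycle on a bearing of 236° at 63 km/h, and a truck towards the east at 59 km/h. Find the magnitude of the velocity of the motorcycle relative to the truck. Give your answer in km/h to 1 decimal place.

116.7 km/h

Taking east as x and north as y: motorcycle velocity = (-52.229, -35.229) km/h; truck velocity = (59.000, 0.000) km/h.
Velocity of motorcycle relative to truck = (-52.229, -35.229) − (59.000, 0.000) = (-111.229, -35.229) km/h.
Magnitude = |(-111.229, -35.229)| = 116.675 km/h.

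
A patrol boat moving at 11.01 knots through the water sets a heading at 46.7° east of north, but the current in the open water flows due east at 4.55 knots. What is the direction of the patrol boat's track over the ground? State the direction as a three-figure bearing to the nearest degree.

059°

Taking east as x and north as y: velocity relative to the water = (8.013, 7.551) knots; the water relative to ground = (4.550, 0.000) knots.
Velocity relative to ground = (8.013, 7.551) + (4.550, 0.000) = (12.563, 7.551) knots.
Bearing = atan2(12.56, 7.55) = 58.99° clockwise from north.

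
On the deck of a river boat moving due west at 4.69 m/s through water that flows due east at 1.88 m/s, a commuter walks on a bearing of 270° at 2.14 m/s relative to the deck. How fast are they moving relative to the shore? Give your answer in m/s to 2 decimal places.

4.95 m/s

In east/north components (m/s): commuter relative to river boat = (-2.140, 0.000); river boat relative to water = (-4.690, 0.000); water relative to ground = (1.880, 0.000).
Sum = (-4.950, 0.000) m/s.
Speed = |(-4.950, 0.000)| = 4.950 m/s.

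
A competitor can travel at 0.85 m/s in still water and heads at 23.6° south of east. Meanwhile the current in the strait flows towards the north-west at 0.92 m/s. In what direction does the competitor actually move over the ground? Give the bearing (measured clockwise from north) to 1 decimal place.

Taking east as x and north as y: velocity relative to the water = (0.779, -0.340) m/s; the water relative to ground = (-0.651, 0.651) m/s.
Velocity relative to ground = (0.779, -0.340) + (-0.651, 0.651) = (0.128, 0.310) m/s.
Bearing = atan2(0.13, 0.31) = 22.48° clockwise from north.

022.5°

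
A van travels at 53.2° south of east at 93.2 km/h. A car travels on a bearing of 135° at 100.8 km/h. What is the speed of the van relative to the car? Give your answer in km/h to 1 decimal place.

Taking east as x and north as y: van velocity = (55.829, -74.628) km/h; car velocity = (71.276, -71.276) km/h.
Velocity of van relative to car = (55.829, -74.628) − (71.276, -71.276) = (-15.447, -3.352) km/h.
Magnitude = |(-15.447, -3.352)| = 15.807 km/h.

15.8 km/h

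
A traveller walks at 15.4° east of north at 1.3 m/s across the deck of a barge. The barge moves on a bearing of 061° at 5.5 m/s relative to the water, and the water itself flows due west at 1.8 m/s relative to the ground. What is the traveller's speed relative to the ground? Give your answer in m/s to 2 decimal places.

5.16 m/s

In east/north components (m/s): traveller relative to barge = (0.345, 1.253); barge relative to water = (4.810, 2.666); water relative to ground = (-1.800, 0.000).
Sum = (3.356, 3.920) m/s.
Speed = |(3.356, 3.920)| = 5.160 m/s.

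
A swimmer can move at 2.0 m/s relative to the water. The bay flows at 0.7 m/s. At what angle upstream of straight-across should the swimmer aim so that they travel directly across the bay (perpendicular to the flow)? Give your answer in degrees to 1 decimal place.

20.5°

To cancel the current, the upstream component of the swimmer's velocity must equal the flow: 2.0 sin θ = 0.7.
sin θ = 0.7 / 2.0 = 0.3500.
θ = arcsin(0.3500) = 20.487°.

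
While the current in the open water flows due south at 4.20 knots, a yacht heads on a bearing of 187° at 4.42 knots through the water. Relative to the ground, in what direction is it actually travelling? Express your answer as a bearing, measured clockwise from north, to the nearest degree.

184°

Taking east as x and north as y: velocity relative to the water = (-0.539, -4.387) knots; the water relative to ground = (0.000, -4.200) knots.
Velocity relative to ground = (-0.539, -4.387) + (0.000, -4.200) = (-0.539, -8.587) knots.
Bearing = atan2(-0.54, -8.59) = 183.59° clockwise from north.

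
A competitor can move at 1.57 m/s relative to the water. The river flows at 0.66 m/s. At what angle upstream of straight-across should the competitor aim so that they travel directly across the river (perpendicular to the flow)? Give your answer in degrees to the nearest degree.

To cancel the current, the upstream component of the competitor's velocity must equal the flow: 1.57 sin θ = 0.66.
sin θ = 0.66 / 1.57 = 0.4204.
θ = arcsin(0.4204) = 24.859°.

25°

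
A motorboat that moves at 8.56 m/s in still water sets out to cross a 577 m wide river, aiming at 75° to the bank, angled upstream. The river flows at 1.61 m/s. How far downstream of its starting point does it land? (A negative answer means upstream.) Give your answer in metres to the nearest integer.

-42 m

Perpendicular speed = 8.268 m/s; crossing time = 577 / 8.268 = 69.784 s.
Net downstream speed = -0.605 m/s.
Drift = -0.605 × 69.784 = -42.254 m (upstream).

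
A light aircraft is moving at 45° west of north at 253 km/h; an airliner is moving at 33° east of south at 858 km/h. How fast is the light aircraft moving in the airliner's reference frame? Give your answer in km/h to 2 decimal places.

1106.72 km/h

Taking east as x and north as y: light aircraft velocity = (-178.898, 178.898) km/h; airliner velocity = (467.300, -719.579) km/h.
Velocity of light aircraft relative to airliner = (-178.898, 178.898) − (467.300, -719.579) = (-646.198, 898.477) km/h.
Magnitude = |(-646.198, 898.477)| = 1106.722 km/h.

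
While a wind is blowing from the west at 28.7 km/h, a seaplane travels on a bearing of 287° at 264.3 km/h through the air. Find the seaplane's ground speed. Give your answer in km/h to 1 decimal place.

237.0 km/h

Taking east as x and north as y: velocity relative to the air = (-252.751, 77.274) km/h; the air relative to ground = (28.700, 0.000) km/h.
Velocity relative to ground = (-252.751, 77.274) + (28.700, 0.000) = (-224.051, 77.274) km/h.
Speed = |(-224.051, 77.274)| = 237.003 km/h.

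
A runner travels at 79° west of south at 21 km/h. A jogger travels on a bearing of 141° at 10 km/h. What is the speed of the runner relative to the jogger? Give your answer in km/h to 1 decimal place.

Taking east as x and north as y: runner velocity = (-20.614, -4.007) km/h; jogger velocity = (6.293, -7.771) km/h.
Velocity of runner relative to jogger = (-20.614, -4.007) − (6.293, -7.771) = (-26.907, 3.764) km/h.
Magnitude = |(-26.907, 3.764)| = 27.169 km/h.

27.2 km/h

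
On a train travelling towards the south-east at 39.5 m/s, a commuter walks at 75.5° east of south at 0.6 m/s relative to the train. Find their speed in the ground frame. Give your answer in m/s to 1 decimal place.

40.0 m/s

Taking east as x and north as y: train velocity = (27.931, -27.931) m/s; commuter velocity relative to train = (0.581, -0.150) m/s.
Velocity relative to ground = (27.931, -27.931) + (0.581, -0.150) = (28.512, -28.081) m/s.
Speed = |(28.512, -28.081)| = 40.018 m/s.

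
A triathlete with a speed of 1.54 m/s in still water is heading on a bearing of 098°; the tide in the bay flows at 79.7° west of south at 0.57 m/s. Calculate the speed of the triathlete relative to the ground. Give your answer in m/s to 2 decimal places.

1.01 m/s

Taking east as x and north as y: velocity relative to the water = (1.525, -0.214) m/s; the water relative to ground = (-0.561, -0.102) m/s.
Velocity relative to ground = (1.525, -0.214) + (-0.561, -0.102) = (0.964, -0.316) m/s.
Speed = |(0.964, -0.316)| = 1.015 m/s.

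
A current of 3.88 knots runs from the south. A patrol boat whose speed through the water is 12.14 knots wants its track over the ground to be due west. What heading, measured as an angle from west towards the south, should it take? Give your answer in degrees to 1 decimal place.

18.6°

The current pushes perpendicular to the desired track; the heading must have a component into the current equal to 3.88 knots: 12.14 sin θ = 3.88.
sin θ = 0.3196, so θ = 18.639°.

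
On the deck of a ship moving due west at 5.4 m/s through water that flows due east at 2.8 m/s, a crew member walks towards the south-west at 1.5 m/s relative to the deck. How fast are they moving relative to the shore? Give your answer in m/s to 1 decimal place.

In east/north components (m/s): crew member relative to ship = (-1.061, -1.061); ship relative to water = (-5.400, 0.000); water relative to ground = (2.800, 0.000).
Sum = (-3.661, -1.061) m/s.
Speed = |(-3.661, -1.061)| = 3.811 m/s.

3.8 m/s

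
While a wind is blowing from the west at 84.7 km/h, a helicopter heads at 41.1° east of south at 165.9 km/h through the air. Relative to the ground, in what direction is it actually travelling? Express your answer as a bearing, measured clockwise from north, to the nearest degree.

123°

Taking east as x and north as y: velocity relative to the air = (109.059, -125.016) km/h; the air relative to ground = (84.700, 0.000) km/h.
Velocity relative to ground = (109.059, -125.016) + (84.700, 0.000) = (193.759, -125.016) km/h.
Bearing = atan2(193.76, -125.02) = 122.83° clockwise from north.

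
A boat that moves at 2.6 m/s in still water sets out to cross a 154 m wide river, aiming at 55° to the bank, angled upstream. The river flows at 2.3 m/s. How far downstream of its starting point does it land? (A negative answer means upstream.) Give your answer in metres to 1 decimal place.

Perpendicular speed = 2.130 m/s; crossing time = 154 / 2.130 = 72.307 s.
Net downstream speed = 0.809 m/s.
Drift = 0.809 × 72.307 = 58.475 m (downstream).

58.5 m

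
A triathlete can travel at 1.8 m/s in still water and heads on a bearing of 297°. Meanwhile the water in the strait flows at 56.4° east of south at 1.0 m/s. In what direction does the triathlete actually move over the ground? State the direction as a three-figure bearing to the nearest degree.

Taking east as x and north as y: velocity relative to the water = (-1.604, 0.817) m/s; the water relative to ground = (0.833, -0.553) m/s.
Velocity relative to ground = (-1.604, 0.817) + (0.833, -0.553) = (-0.771, 0.264) m/s.
Bearing = atan2(-0.77, 0.26) = 288.89° clockwise from north.

289°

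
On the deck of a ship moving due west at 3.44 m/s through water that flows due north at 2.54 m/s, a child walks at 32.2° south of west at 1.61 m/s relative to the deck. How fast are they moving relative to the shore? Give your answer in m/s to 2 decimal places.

5.09 m/s

In east/north components (m/s): child relative to ship = (-1.362, -0.858); ship relative to water = (-3.440, 0.000); water relative to ground = (0.000, 2.540).
Sum = (-4.802, 1.682) m/s.
Speed = |(-4.802, 1.682)| = 5.088 m/s.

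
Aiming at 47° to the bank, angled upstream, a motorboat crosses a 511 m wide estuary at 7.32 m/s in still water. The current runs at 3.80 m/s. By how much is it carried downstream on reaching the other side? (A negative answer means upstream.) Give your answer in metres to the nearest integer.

Perpendicular speed = 5.354 m/s; crossing time = 511 / 5.354 = 95.451 s.
Net downstream speed = -1.192 m/s.
Drift = -1.192 × 95.451 = -113.800 m (upstream).

-114 m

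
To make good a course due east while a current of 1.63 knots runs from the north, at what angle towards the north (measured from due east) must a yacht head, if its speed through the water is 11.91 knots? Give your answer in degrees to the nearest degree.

The current pushes perpendicular to the desired track; the heading must have a component into the current equal to 1.63 knots: 11.91 sin θ = 1.63.
sin θ = 0.1369, so θ = 7.866°.

8°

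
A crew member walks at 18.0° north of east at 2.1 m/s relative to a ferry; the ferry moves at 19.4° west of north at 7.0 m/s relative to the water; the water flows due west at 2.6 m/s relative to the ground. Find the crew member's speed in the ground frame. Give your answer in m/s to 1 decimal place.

7.8 m/s

In east/north components (m/s): crew member relative to ferry = (1.997, 0.649); ferry relative to water = (-2.325, 6.603); water relative to ground = (-2.600, 0.000).
Sum = (-2.928, 7.251) m/s.
Speed = |(-2.928, 7.251)| = 7.820 m/s.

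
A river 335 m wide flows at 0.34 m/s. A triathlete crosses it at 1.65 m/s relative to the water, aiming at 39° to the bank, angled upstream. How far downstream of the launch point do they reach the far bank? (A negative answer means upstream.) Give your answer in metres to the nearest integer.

-304 m

Perpendicular speed = 1.038 m/s; crossing time = 335 / 1.038 = 322.618 s.
Net downstream speed = -0.942 m/s.
Drift = -0.942 × 322.618 = -304.000 m (upstream).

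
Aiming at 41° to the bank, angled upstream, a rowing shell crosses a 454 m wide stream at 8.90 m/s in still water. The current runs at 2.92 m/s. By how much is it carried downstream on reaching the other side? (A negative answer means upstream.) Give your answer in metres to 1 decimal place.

Perpendicular speed = 5.839 m/s; crossing time = 454 / 5.839 = 77.754 s.
Net downstream speed = -3.797 m/s.
Drift = -3.797 × 77.754 = -295.225 m (upstream).

-295.2 m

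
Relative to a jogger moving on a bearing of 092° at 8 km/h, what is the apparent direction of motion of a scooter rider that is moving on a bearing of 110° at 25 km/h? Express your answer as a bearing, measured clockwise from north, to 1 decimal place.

Taking east as x and north as y: scooter rider velocity = (23.492, -8.551) km/h; jogger velocity = (7.995, -0.279) km/h.
Velocity of scooter rider relative to jogger = (23.492, -8.551) − (7.995, -0.279) = (15.497, -8.271) km/h.
Bearing = atan2(15.50, -8.27) = 118.09° clockwise from north.

118.1°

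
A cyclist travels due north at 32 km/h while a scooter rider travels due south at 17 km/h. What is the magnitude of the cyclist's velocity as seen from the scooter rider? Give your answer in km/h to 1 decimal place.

Taking east as x and north as y: cyclist velocity = (0.000, 32.000) km/h; scooter rider velocity = (0.000, -17.000) km/h.
Velocity of cyclist relative to scooter rider = (0.000, 32.000) − (0.000, -17.000) = (0.000, 49.000) km/h.
Magnitude = |(0.000, 49.000)| = 49.000 km/h.

49.0 km/h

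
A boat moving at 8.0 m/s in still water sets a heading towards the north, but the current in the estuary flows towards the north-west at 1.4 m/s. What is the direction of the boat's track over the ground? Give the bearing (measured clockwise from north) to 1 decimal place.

353.7°

Taking east as x and north as y: velocity relative to the water = (0.000, 8.000) m/s; the water relative to ground = (-0.990, 0.990) m/s.
Velocity relative to ground = (0.000, 8.000) + (-0.990, 0.990) = (-0.990, 8.990) m/s.
Bearing = atan2(-0.99, 8.99) = 353.72° clockwise from north.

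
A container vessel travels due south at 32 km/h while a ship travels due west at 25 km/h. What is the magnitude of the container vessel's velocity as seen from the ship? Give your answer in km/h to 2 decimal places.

40.61 km/h

Taking east as x and north as y: container vessel velocity = (0.000, -32.000) km/h; ship velocity = (-25.000, 0.000) km/h.
Velocity of container vessel relative to ship = (0.000, -32.000) − (-25.000, 0.000) = (25.000, -32.000) km/h.
Magnitude = |(25.000, -32.000)| = 40.608 km/h.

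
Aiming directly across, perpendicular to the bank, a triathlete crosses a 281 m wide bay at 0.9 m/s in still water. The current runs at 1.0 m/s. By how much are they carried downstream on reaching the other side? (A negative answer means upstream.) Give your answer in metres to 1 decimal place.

312.2 m

Perpendicular speed = 0.900 m/s; crossing time = 281 / 0.900 = 312.222 s.
Net downstream speed = 1.000 m/s.
Drift = 1.000 × 312.222 = 312.222 m (downstream).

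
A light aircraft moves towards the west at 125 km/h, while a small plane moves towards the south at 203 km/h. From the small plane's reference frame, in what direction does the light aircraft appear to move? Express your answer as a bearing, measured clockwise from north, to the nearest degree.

Taking east as x and north as y: light aircraft velocity = (-125.000, 0.000) km/h; small plane velocity = (0.000, -203.000) km/h.
Velocity of light aircraft relative to small plane = (-125.000, 0.000) − (0.000, -203.000) = (-125.000, 203.000) km/h.
Bearing = atan2(-125.00, 203.00) = 328.38° clockwise from north.

328°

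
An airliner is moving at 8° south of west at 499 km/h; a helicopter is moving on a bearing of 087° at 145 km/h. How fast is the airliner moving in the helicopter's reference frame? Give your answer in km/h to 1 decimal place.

643.6 km/h

Taking east as x and north as y: airliner velocity = (-494.144, -69.447) km/h; helicopter velocity = (144.801, 7.589) km/h.
Velocity of airliner relative to helicopter = (-494.144, -69.447) − (144.801, 7.589) = (-638.945, -77.036) km/h.
Magnitude = |(-638.945, -77.036)| = 643.572 km/h.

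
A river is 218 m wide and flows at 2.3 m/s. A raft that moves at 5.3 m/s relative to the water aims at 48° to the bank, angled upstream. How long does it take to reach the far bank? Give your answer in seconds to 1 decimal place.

55.3 s

The component of the raft's velocity perpendicular to the bank is 5.3 × sin 48° = 3.939 m/s.
Only the cross-stream component determines the crossing time; the current contributes nothing perpendicular to the bank.
Time = 218 / 3.939 = 55.349 s.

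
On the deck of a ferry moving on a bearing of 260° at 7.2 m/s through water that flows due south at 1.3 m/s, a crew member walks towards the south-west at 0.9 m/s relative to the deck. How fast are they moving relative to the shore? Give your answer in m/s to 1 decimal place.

8.4 m/s

In east/north components (m/s): crew member relative to ferry = (-0.636, -0.636); ferry relative to water = (-7.091, -1.250); water relative to ground = (0.000, -1.300).
Sum = (-7.727, -3.187) m/s.
Speed = |(-7.727, -3.187)| = 8.358 m/s.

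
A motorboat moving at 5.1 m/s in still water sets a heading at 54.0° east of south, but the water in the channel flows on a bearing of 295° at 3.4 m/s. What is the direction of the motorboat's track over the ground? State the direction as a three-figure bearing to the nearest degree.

146°

Taking east as x and north as y: velocity relative to the water = (4.126, -2.998) m/s; the water relative to ground = (-3.081, 1.437) m/s.
Velocity relative to ground = (4.126, -2.998) + (-3.081, 1.437) = (1.045, -1.561) m/s.
Bearing = atan2(1.04, -1.56) = 146.21° clockwise from north.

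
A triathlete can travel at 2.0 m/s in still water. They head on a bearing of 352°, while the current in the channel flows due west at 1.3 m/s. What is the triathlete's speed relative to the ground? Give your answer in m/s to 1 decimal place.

Taking east as x and north as y: velocity relative to the water = (-0.278, 1.981) m/s; the water relative to ground = (-1.300, 0.000) m/s.
Velocity relative to ground = (-0.278, 1.981) + (-1.300, 0.000) = (-1.578, 1.981) m/s.
Speed = |(-1.578, 1.981)| = 2.533 m/s.

2.5 m/s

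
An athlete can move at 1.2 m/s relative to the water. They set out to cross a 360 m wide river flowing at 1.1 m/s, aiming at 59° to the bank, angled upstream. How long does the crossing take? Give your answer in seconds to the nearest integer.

The component of the athlete's velocity perpendicular to the bank is 1.2 × sin 59° = 1.029 m/s.
The flow acts along the bank and has no component across it.
Time = 360 / 1.029 = 349.990 s.

350 s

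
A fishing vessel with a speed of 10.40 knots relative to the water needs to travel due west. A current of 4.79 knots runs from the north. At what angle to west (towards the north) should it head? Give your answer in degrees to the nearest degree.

The current pushes perpendicular to the desired track; the heading must have a component into the current equal to 4.79 knots: 10.40 sin θ = 4.79.
sin θ = 0.4606, so θ = 27.424°.

27°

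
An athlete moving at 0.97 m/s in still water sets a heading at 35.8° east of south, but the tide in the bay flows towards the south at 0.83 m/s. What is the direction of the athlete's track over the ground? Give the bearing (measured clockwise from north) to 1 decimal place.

160.7°

Taking east as x and north as y: velocity relative to the water = (0.567, -0.787) m/s; the water relative to ground = (0.000, -0.830) m/s.
Velocity relative to ground = (0.567, -0.787) + (0.000, -0.830) = (0.567, -1.617) m/s.
Bearing = atan2(0.57, -1.62) = 160.66° clockwise from north.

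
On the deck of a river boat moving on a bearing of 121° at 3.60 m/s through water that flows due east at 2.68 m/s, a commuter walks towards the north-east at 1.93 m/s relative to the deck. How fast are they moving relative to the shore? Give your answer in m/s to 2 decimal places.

In east/north components (m/s): commuter relative to river boat = (1.365, 1.365); river boat relative to water = (3.086, -1.854); water relative to ground = (2.680, 0.000).
Sum = (7.131, -0.489) m/s.
Speed = |(7.131, -0.489)| = 7.147 m/s.

7.15 m/s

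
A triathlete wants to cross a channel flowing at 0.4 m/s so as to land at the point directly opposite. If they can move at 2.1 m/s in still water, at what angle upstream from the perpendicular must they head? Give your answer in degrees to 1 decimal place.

11.0°

To cancel the current, the upstream component of the triathlete's velocity must equal the flow: 2.1 sin θ = 0.4.
sin θ = 0.4 / 2.1 = 0.1905.
θ = arcsin(0.1905) = 10.981°.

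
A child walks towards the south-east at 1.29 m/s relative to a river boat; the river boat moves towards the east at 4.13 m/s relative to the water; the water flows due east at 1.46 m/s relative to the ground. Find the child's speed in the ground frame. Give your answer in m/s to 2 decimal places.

In east/north components (m/s): child relative to river boat = (0.912, -0.912); river boat relative to water = (4.130, 0.000); water relative to ground = (1.460, 0.000).
Sum = (6.502, -0.912) m/s.
Speed = |(6.502, -0.912)| = 6.566 m/s.

6.57 m/s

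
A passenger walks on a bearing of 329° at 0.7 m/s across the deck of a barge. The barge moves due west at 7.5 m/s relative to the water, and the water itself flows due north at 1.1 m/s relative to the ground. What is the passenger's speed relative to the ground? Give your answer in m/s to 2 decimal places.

In east/north components (m/s): passenger relative to barge = (-0.361, 0.600); barge relative to water = (-7.500, 0.000); water relative to ground = (0.000, 1.100).
Sum = (-7.861, 1.700) m/s.
Speed = |(-7.861, 1.700)| = 8.042 m/s.

8.04 m/s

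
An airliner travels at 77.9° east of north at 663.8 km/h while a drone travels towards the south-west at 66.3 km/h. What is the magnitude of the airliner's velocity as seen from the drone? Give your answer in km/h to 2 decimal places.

720.37 km/h

Taking east as x and north as y: airliner velocity = (649.053, 139.145) km/h; drone velocity = (-46.881, -46.881) km/h.
Velocity of airliner relative to drone = (649.053, 139.145) − (-46.881, -46.881) = (695.934, 186.026) km/h.
Magnitude = |(695.934, 186.026)| = 720.368 km/h.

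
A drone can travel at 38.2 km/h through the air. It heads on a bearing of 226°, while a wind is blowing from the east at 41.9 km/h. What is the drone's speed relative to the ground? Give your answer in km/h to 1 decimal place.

Taking east as x and north as y: velocity relative to the air = (-27.479, -26.536) km/h; the air relative to ground = (-41.900, 0.000) km/h.
Velocity relative to ground = (-27.479, -26.536) + (-41.900, 0.000) = (-69.379, -26.536) km/h.
Speed = |(-69.379, -26.536)| = 74.280 km/h.

74.3 km/h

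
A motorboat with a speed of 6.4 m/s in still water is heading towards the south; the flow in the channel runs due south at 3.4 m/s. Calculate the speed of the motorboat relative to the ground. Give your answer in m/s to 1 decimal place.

9.8 m/s

Taking east as x and north as y: velocity relative to the water = (0.000, -6.400) m/s; the water relative to ground = (0.000, -3.400) m/s.
Velocity relative to ground = (0.000, -6.400) + (0.000, -3.400) = (0.000, -9.800) m/s.
Speed = |(0.000, -9.800)| = 9.800 m/s.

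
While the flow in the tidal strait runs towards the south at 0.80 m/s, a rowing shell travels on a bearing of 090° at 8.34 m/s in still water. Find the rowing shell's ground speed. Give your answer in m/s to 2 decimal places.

8.38 m/s

Taking east as x and north as y: velocity relative to the water = (8.340, 0.000) m/s; the water relative to ground = (0.000, -0.800) m/s.
Velocity relative to ground = (8.340, 0.000) + (0.000, -0.800) = (8.340, -0.800) m/s.
Speed = |(8.340, -0.800)| = 8.378 m/s.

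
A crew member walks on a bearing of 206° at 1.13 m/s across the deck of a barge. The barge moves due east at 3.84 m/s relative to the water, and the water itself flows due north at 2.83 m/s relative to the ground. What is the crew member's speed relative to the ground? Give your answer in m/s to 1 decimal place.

3.8 m/s

In east/north components (m/s): crew member relative to barge = (-0.495, -1.016); barge relative to water = (3.840, 0.000); water relative to ground = (0.000, 2.830).
Sum = (3.345, 1.814) m/s.
Speed = |(3.345, 1.814)| = 3.805 m/s.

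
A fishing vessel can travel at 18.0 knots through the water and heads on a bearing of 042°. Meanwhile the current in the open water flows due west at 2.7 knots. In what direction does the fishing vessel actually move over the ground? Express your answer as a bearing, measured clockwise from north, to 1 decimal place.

Taking east as x and north as y: velocity relative to the water = (12.044, 13.377) knots; the water relative to ground = (-2.700, 0.000) knots.
Velocity relative to ground = (12.044, 13.377) + (-2.700, 0.000) = (9.344, 13.377) knots.
Bearing = atan2(9.34, 13.38) = 34.94° clockwise from north.

034.9°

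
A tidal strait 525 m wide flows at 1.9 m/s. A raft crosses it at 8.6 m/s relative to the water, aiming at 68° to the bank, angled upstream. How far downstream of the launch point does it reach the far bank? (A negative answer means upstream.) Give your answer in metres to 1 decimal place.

-87.0 m

Perpendicular speed = 7.974 m/s; crossing time = 525 / 7.974 = 65.841 s.
Net downstream speed = -1.322 m/s.
Drift = -1.322 × 65.841 = -87.016 m (upstream).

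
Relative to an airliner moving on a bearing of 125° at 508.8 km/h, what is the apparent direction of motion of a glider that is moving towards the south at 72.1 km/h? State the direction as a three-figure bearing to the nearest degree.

298°

Taking east as x and north as y: glider velocity = (0.000, -72.100) km/h; airliner velocity = (416.785, -291.836) km/h.
Velocity of glider relative to airliner = (0.000, -72.100) − (416.785, -291.836) = (-416.785, 219.736) km/h.
Bearing = atan2(-416.78, 219.74) = 297.80° clockwise from north.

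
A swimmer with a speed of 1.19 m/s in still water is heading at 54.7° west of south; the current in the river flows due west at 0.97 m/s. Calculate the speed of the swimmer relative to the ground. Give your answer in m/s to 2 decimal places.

Taking east as x and north as y: velocity relative to the water = (-0.971, -0.688) m/s; the water relative to ground = (-0.970, 0.000) m/s.
Velocity relative to ground = (-0.971, -0.688) + (-0.970, 0.000) = (-1.941, -0.688) m/s.
Speed = |(-1.941, -0.688)| = 2.059 m/s.

2.06 m/s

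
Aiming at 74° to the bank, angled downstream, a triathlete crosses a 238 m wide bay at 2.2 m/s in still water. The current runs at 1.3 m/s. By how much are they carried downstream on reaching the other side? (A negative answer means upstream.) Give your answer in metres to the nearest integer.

215 m

Perpendicular speed = 2.115 m/s; crossing time = 238 / 2.115 = 112.541 s.
Net downstream speed = 1.906 m/s.
Drift = 1.906 × 112.541 = 214.549 m (downstream).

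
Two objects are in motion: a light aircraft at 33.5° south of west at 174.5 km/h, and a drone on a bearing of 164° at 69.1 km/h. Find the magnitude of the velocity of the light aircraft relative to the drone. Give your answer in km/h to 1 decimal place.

Taking east as x and north as y: light aircraft velocity = (-145.513, -96.313) km/h; drone velocity = (19.047, -66.423) km/h.
Velocity of light aircraft relative to drone = (-145.513, -96.313) − (19.047, -66.423) = (-164.560, -29.890) km/h.
Magnitude = |(-164.560, -29.890)| = 167.252 km/h.

167.3 km/h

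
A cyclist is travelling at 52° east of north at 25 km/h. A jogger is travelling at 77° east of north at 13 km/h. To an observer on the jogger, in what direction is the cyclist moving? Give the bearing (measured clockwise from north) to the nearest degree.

029°

Taking east as x and north as y: cyclist velocity = (19.700, 15.392) km/h; jogger velocity = (12.667, 2.924) km/h.
Velocity of cyclist relative to jogger = (19.700, 15.392) − (12.667, 2.924) = (7.033, 12.467) km/h.
Bearing = atan2(7.03, 12.47) = 29.43° clockwise from north.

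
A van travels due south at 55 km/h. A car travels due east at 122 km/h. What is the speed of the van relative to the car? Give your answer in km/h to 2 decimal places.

133.82 km/h

Taking east as x and north as y: van velocity = (0.000, -55.000) km/h; car velocity = (122.000, 0.000) km/h.
Velocity of van relative to car = (0.000, -55.000) − (122.000, 0.000) = (-122.000, -55.000) km/h.
Magnitude = |(-122.000, -55.000)| = 133.825 km/h.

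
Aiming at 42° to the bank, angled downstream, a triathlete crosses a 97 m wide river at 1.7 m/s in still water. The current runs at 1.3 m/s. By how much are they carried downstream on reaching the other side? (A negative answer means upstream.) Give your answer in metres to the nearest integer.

Perpendicular speed = 1.138 m/s; crossing time = 97 / 1.138 = 85.273 s.
Net downstream speed = 2.563 m/s.
Drift = 2.563 × 85.273 = 218.584 m (downstream).

219 m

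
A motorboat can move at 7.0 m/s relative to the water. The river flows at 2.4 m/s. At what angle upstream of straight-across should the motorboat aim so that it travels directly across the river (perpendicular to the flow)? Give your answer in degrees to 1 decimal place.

To cancel the current, the upstream component of the motorboat's velocity must equal the flow: 7.0 sin θ = 2.4.
sin θ = 2.4 / 7.0 = 0.3429.
θ = arcsin(0.3429) = 20.051°.

20.1°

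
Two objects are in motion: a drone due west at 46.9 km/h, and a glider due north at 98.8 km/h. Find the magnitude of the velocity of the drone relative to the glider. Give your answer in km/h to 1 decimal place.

Taking east as x and north as y: drone velocity = (-46.900, 0.000) km/h; glider velocity = (0.000, 98.800) km/h.
Velocity of drone relative to glider = (-46.900, 0.000) − (0.000, 98.800) = (-46.900, -98.800) km/h.
Magnitude = |(-46.900, -98.800)| = 109.367 km/h.

109.4 km/h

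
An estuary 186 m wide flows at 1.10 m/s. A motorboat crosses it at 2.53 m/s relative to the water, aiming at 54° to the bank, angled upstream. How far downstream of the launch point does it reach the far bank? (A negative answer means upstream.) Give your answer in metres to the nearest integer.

Perpendicular speed = 2.047 m/s; crossing time = 186 / 2.047 = 90.873 s.
Net downstream speed = -0.387 m/s.
Drift = -0.387 × 90.873 = -35.177 m (upstream).

-35 m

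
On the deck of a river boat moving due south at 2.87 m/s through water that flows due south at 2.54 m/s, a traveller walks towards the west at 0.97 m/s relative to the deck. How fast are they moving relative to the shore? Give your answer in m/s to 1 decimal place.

5.5 m/s

In east/north components (m/s): traveller relative to river boat = (-0.970, 0.000); river boat relative to water = (0.000, -2.870); water relative to ground = (0.000, -2.540).
Sum = (-0.970, -5.410) m/s.
Speed = |(-0.970, -5.410)| = 5.496 m/s.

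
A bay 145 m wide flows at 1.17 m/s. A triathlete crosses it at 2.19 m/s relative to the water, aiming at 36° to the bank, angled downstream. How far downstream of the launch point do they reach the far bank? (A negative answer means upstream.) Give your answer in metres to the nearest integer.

331 m

Perpendicular speed = 1.287 m/s; crossing time = 145 / 1.287 = 112.643 s.
Net downstream speed = 2.942 m/s.
Drift = 2.942 × 112.643 = 331.368 m (downstream).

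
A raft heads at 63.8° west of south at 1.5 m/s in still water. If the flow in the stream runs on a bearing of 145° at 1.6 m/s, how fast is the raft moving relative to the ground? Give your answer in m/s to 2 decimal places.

Taking east as x and north as y: velocity relative to the water = (-1.346, -0.662) m/s; the water relative to ground = (0.918, -1.311) m/s.
Velocity relative to ground = (-1.346, -0.662) + (0.918, -1.311) = (-0.428, -1.973) m/s.
Speed = |(-0.428, -1.973)| = 2.019 m/s.

2.02 m/s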